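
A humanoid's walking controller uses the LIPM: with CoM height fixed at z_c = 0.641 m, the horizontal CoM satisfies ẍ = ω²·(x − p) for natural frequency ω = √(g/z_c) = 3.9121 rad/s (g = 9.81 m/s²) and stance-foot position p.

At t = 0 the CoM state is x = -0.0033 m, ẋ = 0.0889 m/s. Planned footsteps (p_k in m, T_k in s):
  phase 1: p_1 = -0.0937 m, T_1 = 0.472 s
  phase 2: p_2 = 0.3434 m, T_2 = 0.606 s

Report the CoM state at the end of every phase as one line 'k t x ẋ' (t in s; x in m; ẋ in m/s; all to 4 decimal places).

phase 1: p=-0.0937, T=0.472, ωT=1.846511, cosh=3.247728, sinh=3.089942; start (x,ẋ)=(-0.003300, 0.088900) → end (x,ẋ)=(0.270112, 1.381493)
phase 2: p=0.3434, T=0.606, ωT=2.370733, cosh=5.399322, sinh=5.305910; start (x,ẋ)=(0.270112, 1.381493) → end (x,ẋ)=(1.821386, 5.937859)

1 0.4720 0.2701 1.3815
2 1.0780 1.8214 5.9379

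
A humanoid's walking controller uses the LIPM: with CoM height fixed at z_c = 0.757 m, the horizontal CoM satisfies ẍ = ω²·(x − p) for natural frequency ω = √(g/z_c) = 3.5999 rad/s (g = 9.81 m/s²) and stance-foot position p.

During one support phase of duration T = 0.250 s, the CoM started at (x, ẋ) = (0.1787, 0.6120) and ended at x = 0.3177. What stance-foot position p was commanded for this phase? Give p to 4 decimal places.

ωT = 3.5999·0.250 = 0.899975; cosh(ωT) = 1.433061, sinh(ωT) = 1.026481
x(T) = p + (x₀−p)·cosh(ωT) + (ẋ₀/ω)·sinh(ωT) ⇒ p·(1 − cosh) = x(T) − x₀·cosh − (ẋ₀/ω)·sinh
numerator   = 0.3177 − (0.1787)·1.433061 − (0.6120/3.5999)·1.026481 = -0.112895
denominator = 1 − 1.433061 = -0.433061
p = -0.112895 / -0.433061 = 0.2607

p = 0.2607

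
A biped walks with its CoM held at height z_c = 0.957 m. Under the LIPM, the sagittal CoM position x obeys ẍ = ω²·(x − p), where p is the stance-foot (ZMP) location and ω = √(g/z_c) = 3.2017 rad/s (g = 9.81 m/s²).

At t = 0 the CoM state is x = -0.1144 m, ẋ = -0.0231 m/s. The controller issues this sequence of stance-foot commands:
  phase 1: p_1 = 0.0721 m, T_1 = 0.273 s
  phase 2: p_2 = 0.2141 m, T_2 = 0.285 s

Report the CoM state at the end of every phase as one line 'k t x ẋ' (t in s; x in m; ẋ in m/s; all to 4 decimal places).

1 0.2730 -0.1974 -0.6235
2 0.5580 -0.5844 -2.2778

phase 1: p=0.0721, T=0.273, ωT=0.874064, cosh=1.406942, sinh=0.989689; start (x,ẋ)=(-0.114400, -0.023100) → end (x,ẋ)=(-0.197435, -0.623461)
phase 2: p=0.2141, T=0.285, ωT=0.912485, cosh=1.446014, sinh=1.044489; start (x,ẋ)=(-0.197435, -0.623461) → end (x,ẋ)=(-0.584377, -2.277764)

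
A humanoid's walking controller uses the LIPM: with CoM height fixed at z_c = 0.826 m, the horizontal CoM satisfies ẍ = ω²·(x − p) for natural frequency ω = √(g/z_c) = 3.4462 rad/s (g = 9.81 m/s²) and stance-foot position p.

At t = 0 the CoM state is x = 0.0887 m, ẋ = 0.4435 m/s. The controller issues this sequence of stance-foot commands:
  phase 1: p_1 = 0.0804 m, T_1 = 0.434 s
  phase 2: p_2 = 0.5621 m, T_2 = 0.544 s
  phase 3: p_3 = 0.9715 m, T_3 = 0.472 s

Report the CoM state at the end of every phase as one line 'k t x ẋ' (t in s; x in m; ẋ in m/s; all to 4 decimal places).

1 0.4340 0.3726 1.0998
2 0.9780 0.9455 1.5902
3 1.4500 2.0310 3.9815

phase 1: p=0.0804, T=0.434, ωT=1.495651, cosh=2.343171, sinh=2.119068; start (x,ẋ)=(0.088700, 0.443500) → end (x,ẋ)=(0.372556, 1.099809)
phase 2: p=0.5621, T=0.544, ωT=1.874733, cosh=3.336236, sinh=3.182841; start (x,ẋ)=(0.372556, 1.099809) → end (x,ẋ)=(0.945499, 1.590176)
phase 3: p=0.9715, T=0.472, ωT=1.626606, cosh=2.641590, sinh=2.444994; start (x,ẋ)=(0.945499, 1.590176) → end (x,ẋ)=(2.031008, 3.981514)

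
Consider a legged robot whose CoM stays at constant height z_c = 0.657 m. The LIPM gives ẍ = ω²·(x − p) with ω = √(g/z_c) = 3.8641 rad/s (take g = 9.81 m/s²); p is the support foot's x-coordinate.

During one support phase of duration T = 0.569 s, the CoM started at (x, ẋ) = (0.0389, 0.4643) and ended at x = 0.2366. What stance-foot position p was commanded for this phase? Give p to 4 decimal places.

p = 0.1335

ωT = 3.8641·0.569 = 2.198673; cosh(ωT) = 4.561997, sinh(ωT) = 4.451047
x(T) = p + (x₀−p)·cosh(ωT) + (ẋ₀/ω)·sinh(ωT) ⇒ p·(1 − cosh) = x(T) − x₀·cosh − (ẋ₀/ω)·sinh
numerator   = 0.2366 − (0.0389)·4.561997 − (0.4643/3.8641)·4.451047 = -0.475688
denominator = 1 − 4.561997 = -3.561997
p = -0.475688 / -3.561997 = 0.1335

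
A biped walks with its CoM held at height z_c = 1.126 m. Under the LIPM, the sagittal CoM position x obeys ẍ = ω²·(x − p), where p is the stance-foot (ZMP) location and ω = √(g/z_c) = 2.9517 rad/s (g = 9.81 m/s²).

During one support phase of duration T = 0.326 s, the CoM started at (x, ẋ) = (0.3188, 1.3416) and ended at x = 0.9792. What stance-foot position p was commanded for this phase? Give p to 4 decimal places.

p = 0.0140

ωT = 2.9517·0.326 = 0.962254; cosh(ωT) = 1.499811, sinh(ωT) = 1.117780
x(T) = p + (x₀−p)·cosh(ωT) + (ẋ₀/ω)·sinh(ωT) ⇒ p·(1 − cosh) = x(T) − x₀·cosh − (ẋ₀/ω)·sinh
numerator   = 0.9792 − (0.3188)·1.499811 − (1.3416/2.9517)·1.117780 = -0.006990
denominator = 1 − 1.499811 = -0.499811
p = -0.006990 / -0.499811 = 0.0140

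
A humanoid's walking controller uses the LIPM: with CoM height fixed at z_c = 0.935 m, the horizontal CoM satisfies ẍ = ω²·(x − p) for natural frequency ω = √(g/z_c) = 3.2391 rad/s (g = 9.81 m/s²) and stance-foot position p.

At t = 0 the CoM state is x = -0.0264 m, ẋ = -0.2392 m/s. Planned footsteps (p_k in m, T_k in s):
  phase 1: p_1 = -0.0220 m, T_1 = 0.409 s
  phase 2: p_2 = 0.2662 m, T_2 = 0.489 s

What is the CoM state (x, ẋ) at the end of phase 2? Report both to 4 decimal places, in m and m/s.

x = -1.1811, ẋ = -4.5086

phase 1: p=-0.0220, T=0.409, ωT=1.324792, cosh=2.013630, sinh=1.747772; start (x,ẋ)=(-0.026400, -0.239200) → end (x,ẋ)=(-0.159929, -0.506570)
phase 2: p=0.2662, T=0.489, ωT=1.583920, cosh=2.539597, sinh=2.334427; start (x,ẋ)=(-0.159929, -0.506570) → end (x,ẋ)=(-1.181082, -4.508632)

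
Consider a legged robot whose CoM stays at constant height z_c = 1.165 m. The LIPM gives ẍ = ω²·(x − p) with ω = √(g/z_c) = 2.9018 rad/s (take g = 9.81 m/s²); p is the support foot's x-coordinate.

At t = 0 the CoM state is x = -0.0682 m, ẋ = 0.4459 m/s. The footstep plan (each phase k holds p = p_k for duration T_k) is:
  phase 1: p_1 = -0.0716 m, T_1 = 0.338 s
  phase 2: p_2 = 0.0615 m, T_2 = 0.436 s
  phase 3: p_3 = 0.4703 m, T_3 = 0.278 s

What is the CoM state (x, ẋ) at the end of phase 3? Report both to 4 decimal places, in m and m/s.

x = 1.0435, ẋ = 2.2620

phase 1: p=-0.0716, T=0.338, ωT=0.980808, cosh=1.520809, sinh=1.145802; start (x,ẋ)=(-0.068200, 0.445900) → end (x,ẋ)=(0.109638, 0.689434)
phase 2: p=0.0615, T=0.436, ωT=1.265185, cosh=1.912967, sinh=1.630780; start (x,ẋ)=(0.109638, 0.689434) → end (x,ẋ)=(0.541041, 1.546664)
phase 3: p=0.4703, T=0.278, ωT=0.806700, cosh=1.343416, sinh=0.897087; start (x,ẋ)=(0.541041, 1.546664) → end (x,ẋ)=(1.043484, 2.261964)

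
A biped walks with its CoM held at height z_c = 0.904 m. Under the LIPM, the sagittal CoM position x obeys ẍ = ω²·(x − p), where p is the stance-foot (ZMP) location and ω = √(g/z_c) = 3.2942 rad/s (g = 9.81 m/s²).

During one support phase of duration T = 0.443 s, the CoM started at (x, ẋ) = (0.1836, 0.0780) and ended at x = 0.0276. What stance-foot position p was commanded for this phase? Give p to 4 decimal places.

ωT = 3.2942·0.443 = 1.459331; cosh(ωT) = 2.267735, sinh(ωT) = 2.035343
x(T) = p + (x₀−p)·cosh(ωT) + (ẋ₀/ω)·sinh(ωT) ⇒ p·(1 − cosh) = x(T) − x₀·cosh − (ẋ₀/ω)·sinh
numerator   = 0.0276 − (0.1836)·2.267735 − (0.0780/3.2942)·2.035343 = -0.436949
denominator = 1 − 2.267735 = -1.267735
p = -0.436949 / -1.267735 = 0.3447

p = 0.3447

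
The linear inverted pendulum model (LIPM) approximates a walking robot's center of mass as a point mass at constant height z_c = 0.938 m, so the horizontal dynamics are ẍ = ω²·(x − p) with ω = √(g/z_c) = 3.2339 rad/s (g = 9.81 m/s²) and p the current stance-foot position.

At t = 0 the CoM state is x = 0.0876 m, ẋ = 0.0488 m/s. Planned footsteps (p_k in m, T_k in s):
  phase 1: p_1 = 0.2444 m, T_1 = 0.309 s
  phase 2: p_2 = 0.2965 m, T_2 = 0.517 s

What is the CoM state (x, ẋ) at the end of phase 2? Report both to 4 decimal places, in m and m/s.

x = -0.8774, ẋ = -3.7260

phase 1: p=0.2444, T=0.309, ωT=0.999275, cosh=1.542229, sinh=1.174083; start (x,ẋ)=(0.087600, 0.048800) → end (x,ẋ)=(0.020296, -0.520088)
phase 2: p=0.2965, T=0.517, ωT=1.671926, cosh=2.755148, sinh=2.567263; start (x,ẋ)=(0.020296, -0.520088) → end (x,ẋ)=(-0.877361, -3.726043)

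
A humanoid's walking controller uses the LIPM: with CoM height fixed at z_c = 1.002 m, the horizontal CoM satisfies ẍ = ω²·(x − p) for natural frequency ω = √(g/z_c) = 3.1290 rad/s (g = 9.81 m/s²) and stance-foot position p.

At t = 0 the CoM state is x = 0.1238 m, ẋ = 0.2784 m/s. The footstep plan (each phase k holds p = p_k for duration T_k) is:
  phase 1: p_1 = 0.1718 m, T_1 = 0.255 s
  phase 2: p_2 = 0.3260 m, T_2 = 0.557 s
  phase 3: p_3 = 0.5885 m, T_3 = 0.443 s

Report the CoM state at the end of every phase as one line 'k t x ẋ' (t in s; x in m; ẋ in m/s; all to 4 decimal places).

1 0.2550 0.1865 0.2389
2 0.8120 0.1266 -0.5059
3 1.2550 -0.6961 -3.7845

phase 1: p=0.1718, T=0.255, ωT=0.797895, cosh=1.335568, sinh=0.885293; start (x,ẋ)=(0.123800, 0.278400) → end (x,ẋ)=(0.186461, 0.238858)
phase 2: p=0.3260, T=0.557, ωT=1.742853, cosh=2.944321, sinh=2.769300; start (x,ẋ)=(0.186461, 0.238858) → end (x,ẋ)=(0.126552, -0.505851)
phase 3: p=0.5885, T=0.443, ωT=1.386147, cosh=2.124724, sinh=1.874687; start (x,ẋ)=(0.126552, -0.505851) → end (x,ẋ)=(-0.696084, -3.784532)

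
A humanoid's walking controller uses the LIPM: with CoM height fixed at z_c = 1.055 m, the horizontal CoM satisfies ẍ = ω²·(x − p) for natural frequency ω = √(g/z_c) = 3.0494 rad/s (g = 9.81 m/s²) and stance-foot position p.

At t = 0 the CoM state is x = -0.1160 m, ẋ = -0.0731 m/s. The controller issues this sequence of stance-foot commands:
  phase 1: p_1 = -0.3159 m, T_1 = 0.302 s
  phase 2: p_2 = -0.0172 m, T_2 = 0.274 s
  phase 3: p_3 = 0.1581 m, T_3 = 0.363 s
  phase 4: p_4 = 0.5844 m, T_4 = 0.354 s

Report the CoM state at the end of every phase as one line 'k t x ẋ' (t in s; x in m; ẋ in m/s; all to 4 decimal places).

phase 1: p=-0.3159, T=0.302, ωT=0.920919, cosh=1.454875, sinh=1.056722; start (x,ẋ)=(-0.116000, -0.073100) → end (x,ẋ)=(-0.050402, 0.537800)
phase 2: p=-0.0172, T=0.274, ωT=0.835536, cosh=1.369845, sinh=0.936203; start (x,ẋ)=(-0.050402, 0.537800) → end (x,ẋ)=(0.102429, 0.641915)
phase 3: p=0.1581, T=0.363, ωT=1.106932, cosh=1.677818, sinh=1.347246; start (x,ẋ)=(0.102429, 0.641915) → end (x,ẋ)=(0.348298, 0.848306)
phase 4: p=0.5844, T=0.354, ωT=1.079488, cosh=1.641470, sinh=1.301701; start (x,ẋ)=(0.348298, 0.848306) → end (x,ẋ)=(0.558962, 0.455283)

1 0.3020 -0.0504 0.5378
2 0.5760 0.1024 0.6419
3 0.9390 0.3483 0.8483
4 1.2930 0.5590 0.4553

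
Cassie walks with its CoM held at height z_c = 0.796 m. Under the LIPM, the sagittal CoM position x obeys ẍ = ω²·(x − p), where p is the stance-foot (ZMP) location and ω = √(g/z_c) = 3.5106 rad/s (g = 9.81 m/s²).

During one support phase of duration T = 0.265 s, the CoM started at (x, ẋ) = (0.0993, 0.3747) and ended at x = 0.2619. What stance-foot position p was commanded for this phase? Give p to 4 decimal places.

ωT = 3.5106·0.265 = 0.930309; cosh(ωT) = 1.464862, sinh(ωT) = 1.070430
x(T) = p + (x₀−p)·cosh(ωT) + (ẋ₀/ω)·sinh(ωT) ⇒ p·(1 − cosh) = x(T) − x₀·cosh − (ẋ₀/ω)·sinh
numerator   = 0.2619 − (0.0993)·1.464862 − (0.3747/3.5106)·1.070430 = 0.002188
denominator = 1 − 1.464862 = -0.464862
p = 0.002188 / -0.464862 = -0.0047

p = -0.0047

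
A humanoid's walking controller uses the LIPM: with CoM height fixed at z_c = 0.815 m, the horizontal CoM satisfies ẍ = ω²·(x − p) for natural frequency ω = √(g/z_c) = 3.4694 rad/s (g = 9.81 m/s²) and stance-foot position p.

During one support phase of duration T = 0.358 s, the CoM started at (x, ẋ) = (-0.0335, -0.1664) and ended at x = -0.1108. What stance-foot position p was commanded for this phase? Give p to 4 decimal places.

p = -0.0321

ωT = 3.4694·0.358 = 1.242045; cosh(ωT) = 1.875741, sinh(ωT) = 1.586948
x(T) = p + (x₀−p)·cosh(ωT) + (ẋ₀/ω)·sinh(ωT) ⇒ p·(1 − cosh) = x(T) − x₀·cosh − (ẋ₀/ω)·sinh
numerator   = -0.1108 − (-0.0335)·1.875741 − (-0.1664/3.4694)·1.586948 = 0.028151
denominator = 1 − 1.875741 = -0.875741
p = 0.028151 / -0.875741 = -0.0321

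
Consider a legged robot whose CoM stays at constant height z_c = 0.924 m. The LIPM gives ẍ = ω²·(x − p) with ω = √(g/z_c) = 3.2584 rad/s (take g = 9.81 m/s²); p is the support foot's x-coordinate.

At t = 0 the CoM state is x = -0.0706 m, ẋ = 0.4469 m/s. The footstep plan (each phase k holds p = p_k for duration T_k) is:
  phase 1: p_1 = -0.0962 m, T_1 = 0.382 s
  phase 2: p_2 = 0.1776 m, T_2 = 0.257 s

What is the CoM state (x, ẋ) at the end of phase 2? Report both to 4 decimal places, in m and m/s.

phase 1: p=-0.0962, T=0.382, ωT=1.244709, cosh=1.879974, sinh=1.591949; start (x,ẋ)=(-0.070600, 0.446900) → end (x,ẋ)=(0.170268, 0.972953)
phase 2: p=0.1776, T=0.257, ωT=0.837409, cosh=1.371602, sinh=0.938771; start (x,ẋ)=(0.170268, 0.972953) → end (x,ẋ)=(0.447859, 1.312077)

x = 0.4479, ẋ = 1.3121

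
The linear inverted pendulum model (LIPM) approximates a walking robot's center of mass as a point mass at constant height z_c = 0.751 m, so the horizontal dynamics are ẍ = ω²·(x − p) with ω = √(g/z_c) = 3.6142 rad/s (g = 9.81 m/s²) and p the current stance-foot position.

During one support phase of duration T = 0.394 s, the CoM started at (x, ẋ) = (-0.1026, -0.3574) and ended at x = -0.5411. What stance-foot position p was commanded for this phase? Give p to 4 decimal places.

p = 0.1021

ωT = 3.6142·0.394 = 1.423995; cosh(ωT) = 2.197215, sinh(ωT) = 1.956465
x(T) = p + (x₀−p)·cosh(ωT) + (ẋ₀/ω)·sinh(ωT) ⇒ p·(1 − cosh) = x(T) − x₀·cosh − (ẋ₀/ω)·sinh
numerator   = -0.5411 − (-0.1026)·2.197215 − (-0.3574/3.6142)·1.956465 = -0.122195
denominator = 1 − 2.197215 = -1.197215
p = -0.122195 / -1.197215 = 0.1021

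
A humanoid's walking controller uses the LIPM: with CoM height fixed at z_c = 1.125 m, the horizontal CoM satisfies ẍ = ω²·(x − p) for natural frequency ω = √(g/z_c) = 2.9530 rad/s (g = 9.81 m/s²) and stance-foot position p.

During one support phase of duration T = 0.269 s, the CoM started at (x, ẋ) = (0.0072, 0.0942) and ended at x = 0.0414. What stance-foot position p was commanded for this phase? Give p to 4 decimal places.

p = -0.0112

ωT = 2.9530·0.269 = 0.794357; cosh(ωT) = 1.332445, sinh(ωT) = 0.880573
x(T) = p + (x₀−p)·cosh(ωT) + (ẋ₀/ω)·sinh(ωT) ⇒ p·(1 − cosh) = x(T) − x₀·cosh − (ẋ₀/ω)·sinh
numerator   = 0.0414 − (0.0072)·1.332445 − (0.0942/2.9530)·0.880573 = 0.003716
denominator = 1 − 1.332445 = -0.332445
p = 0.003716 / -0.332445 = -0.0112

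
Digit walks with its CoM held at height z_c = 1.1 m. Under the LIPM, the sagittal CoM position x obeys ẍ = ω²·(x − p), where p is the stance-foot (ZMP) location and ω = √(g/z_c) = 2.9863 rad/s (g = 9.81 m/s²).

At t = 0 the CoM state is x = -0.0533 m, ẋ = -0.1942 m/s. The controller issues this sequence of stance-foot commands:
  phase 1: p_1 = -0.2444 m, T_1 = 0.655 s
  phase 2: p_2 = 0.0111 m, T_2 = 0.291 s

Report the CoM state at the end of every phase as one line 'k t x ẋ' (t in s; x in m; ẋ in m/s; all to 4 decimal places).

1 0.6550 0.2194 1.2770
2 0.9460 0.7234 2.4016

phase 1: p=-0.2444, T=0.655, ωT=1.956027, cosh=3.606297, sinh=3.464877; start (x,ẋ)=(-0.053300, -0.194200) → end (x,ẋ)=(0.219441, 1.277000)
phase 2: p=0.0111, T=0.291, ωT=0.869013, cosh=1.401961, sinh=0.982596; start (x,ẋ)=(0.219441, 1.277000) → end (x,ẋ)=(0.723363, 2.401645)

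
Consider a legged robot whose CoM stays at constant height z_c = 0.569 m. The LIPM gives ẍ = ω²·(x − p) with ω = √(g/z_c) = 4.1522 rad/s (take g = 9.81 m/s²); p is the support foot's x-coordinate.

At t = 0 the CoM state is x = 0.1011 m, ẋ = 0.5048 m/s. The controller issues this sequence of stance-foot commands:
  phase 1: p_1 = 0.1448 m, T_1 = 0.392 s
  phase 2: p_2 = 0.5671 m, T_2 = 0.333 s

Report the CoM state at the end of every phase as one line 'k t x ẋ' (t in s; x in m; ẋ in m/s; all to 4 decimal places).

phase 1: p=0.1448, T=0.392, ωT=1.627662, cosh=2.644173, sinh=2.447785; start (x,ẋ)=(0.101100, 0.504800) → end (x,ẋ)=(0.326837, 0.890625)
phase 2: p=0.5671, T=0.333, ωT=1.382683, cosh=2.118242, sinh=1.867337; start (x,ẋ)=(0.326837, 0.890625) → end (x,ẋ)=(0.458699, 0.023666)

1 0.3920 0.3268 0.8906
2 0.7250 0.4587 0.0237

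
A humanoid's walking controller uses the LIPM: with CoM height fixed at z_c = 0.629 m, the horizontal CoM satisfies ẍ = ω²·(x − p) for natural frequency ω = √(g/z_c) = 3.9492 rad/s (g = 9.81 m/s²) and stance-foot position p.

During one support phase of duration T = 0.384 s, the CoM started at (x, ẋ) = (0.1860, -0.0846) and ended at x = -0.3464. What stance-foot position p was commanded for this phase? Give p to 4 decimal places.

ωT = 3.9492·0.384 = 1.516493; cosh(ωT) = 2.387849, sinh(ωT) = 2.168369
x(T) = p + (x₀−p)·cosh(ωT) + (ẋ₀/ω)·sinh(ωT) ⇒ p·(1 − cosh) = x(T) − x₀·cosh − (ẋ₀/ω)·sinh
numerator   = -0.3464 − (0.1860)·2.387849 − (-0.0846/3.9492)·2.168369 = -0.744089
denominator = 1 − 2.387849 = -1.387849
p = -0.744089 / -1.387849 = 0.5361

p = 0.5361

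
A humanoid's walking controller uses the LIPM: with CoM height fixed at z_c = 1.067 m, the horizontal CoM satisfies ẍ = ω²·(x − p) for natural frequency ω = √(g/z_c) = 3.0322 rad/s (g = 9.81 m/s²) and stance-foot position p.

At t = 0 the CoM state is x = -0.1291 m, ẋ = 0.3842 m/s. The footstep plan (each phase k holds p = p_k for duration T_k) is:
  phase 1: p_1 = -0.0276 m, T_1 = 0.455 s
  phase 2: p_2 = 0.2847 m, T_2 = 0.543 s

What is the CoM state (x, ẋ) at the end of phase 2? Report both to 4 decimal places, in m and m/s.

phase 1: p=-0.0276, T=0.455, ωT=1.379651, cosh=2.112590, sinh=1.860924; start (x,ẋ)=(-0.129100, 0.384200) → end (x,ẋ)=(-0.006236, 0.238924)
phase 2: p=0.2847, T=0.543, ωT=1.646485, cosh=2.690717, sinh=2.497991; start (x,ẋ)=(-0.006236, 0.238924) → end (x,ẋ)=(-0.301297, -1.560794)

x = -0.3013, ẋ = -1.5608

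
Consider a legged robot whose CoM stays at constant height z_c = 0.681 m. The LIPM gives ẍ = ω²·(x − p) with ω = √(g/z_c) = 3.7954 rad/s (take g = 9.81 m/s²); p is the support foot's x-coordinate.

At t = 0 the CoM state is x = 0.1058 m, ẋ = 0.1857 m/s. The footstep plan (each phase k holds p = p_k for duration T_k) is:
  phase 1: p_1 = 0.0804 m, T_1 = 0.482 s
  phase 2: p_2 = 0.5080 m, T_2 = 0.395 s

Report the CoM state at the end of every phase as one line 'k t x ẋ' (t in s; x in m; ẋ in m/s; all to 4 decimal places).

phase 1: p=0.0804, T=0.482, ωT=1.829383, cosh=3.195276, sinh=3.034764; start (x,ẋ)=(0.105800, 0.185700) → end (x,ẋ)=(0.310044, 0.885924)
phase 2: p=0.5080, T=0.395, ωT=1.499183, cosh=2.350671, sinh=2.127358; start (x,ẋ)=(0.310044, 0.885924) → end (x,ẋ)=(0.539239, 0.484182)

1 0.4820 0.3100 0.8859
2 0.8770 0.5392 0.4842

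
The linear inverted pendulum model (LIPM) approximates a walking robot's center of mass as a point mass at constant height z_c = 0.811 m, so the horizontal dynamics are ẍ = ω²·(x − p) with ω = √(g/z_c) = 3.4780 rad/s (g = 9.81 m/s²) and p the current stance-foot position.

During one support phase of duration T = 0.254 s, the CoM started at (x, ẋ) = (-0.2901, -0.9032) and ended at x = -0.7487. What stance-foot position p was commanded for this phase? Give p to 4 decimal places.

p = 0.1860

ωT = 3.4780·0.254 = 0.883412; cosh(ωT) = 1.416255, sinh(ωT) = 1.002885
x(T) = p + (x₀−p)·cosh(ωT) + (ẋ₀/ω)·sinh(ωT) ⇒ p·(1 − cosh) = x(T) − x₀·cosh − (ẋ₀/ω)·sinh
numerator   = -0.7487 − (-0.2901)·1.416255 − (-0.9032/3.4780)·1.002885 = -0.077406
denominator = 1 − 1.416255 = -0.416255
p = -0.077406 / -0.416255 = 0.1860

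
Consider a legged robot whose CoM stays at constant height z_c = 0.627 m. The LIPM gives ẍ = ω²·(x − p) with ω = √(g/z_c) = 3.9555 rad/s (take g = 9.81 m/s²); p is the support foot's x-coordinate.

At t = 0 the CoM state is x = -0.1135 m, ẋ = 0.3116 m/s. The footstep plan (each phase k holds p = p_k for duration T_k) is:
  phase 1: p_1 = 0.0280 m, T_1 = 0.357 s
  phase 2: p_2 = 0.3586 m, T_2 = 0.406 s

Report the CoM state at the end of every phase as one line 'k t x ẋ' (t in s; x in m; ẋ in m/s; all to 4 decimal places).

1 0.3570 -0.1276 -0.4030
2 0.7630 -1.1450 -5.6423

phase 1: p=0.0280, T=0.357, ωT=1.412113, cosh=2.174125, sinh=1.930497; start (x,ẋ)=(-0.113500, 0.311600) → end (x,ẋ)=(-0.127561, -0.403048)
phase 2: p=0.3586, T=0.406, ωT=1.605933, cosh=2.591604, sinh=2.390902; start (x,ẋ)=(-0.127561, -0.403048) → end (x,ẋ)=(-1.144959, -5.642270)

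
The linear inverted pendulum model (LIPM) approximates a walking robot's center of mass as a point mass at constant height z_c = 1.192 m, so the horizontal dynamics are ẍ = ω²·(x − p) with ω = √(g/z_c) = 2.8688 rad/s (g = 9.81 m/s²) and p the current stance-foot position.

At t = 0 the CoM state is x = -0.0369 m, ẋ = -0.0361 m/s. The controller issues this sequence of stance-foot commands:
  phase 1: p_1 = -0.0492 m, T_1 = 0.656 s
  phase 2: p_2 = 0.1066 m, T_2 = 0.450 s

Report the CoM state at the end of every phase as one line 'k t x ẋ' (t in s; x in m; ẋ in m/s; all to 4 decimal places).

1 0.6560 -0.0482 -0.0081
2 1.1060 -0.2010 -0.7624

phase 1: p=-0.0492, T=0.656, ωT=1.881933, cosh=3.359240, sinh=3.206944; start (x,ẋ)=(-0.036900, -0.036100) → end (x,ẋ)=(-0.048236, -0.008108)
phase 2: p=0.1066, T=0.450, ωT=1.290960, cosh=1.955641, sinh=1.680635; start (x,ẋ)=(-0.048236, -0.008108) → end (x,ẋ)=(-0.200954, -0.762385)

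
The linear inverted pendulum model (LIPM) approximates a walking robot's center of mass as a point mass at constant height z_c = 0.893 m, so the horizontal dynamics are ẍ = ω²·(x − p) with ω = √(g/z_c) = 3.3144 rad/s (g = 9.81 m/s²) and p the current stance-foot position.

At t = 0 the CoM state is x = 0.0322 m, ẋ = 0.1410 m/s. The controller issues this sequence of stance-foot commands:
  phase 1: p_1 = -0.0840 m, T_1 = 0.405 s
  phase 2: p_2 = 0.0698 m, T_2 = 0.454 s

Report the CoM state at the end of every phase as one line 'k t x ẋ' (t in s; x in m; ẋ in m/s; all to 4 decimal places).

phase 1: p=-0.0840, T=0.405, ωT=1.342332, cosh=2.044598, sinh=1.783362; start (x,ẋ)=(0.032200, 0.141000) → end (x,ẋ)=(0.229449, 0.975120)
phase 2: p=0.0698, T=0.454, ωT=1.504738, cosh=2.362524, sinh=2.140448; start (x,ẋ)=(0.229449, 0.975120) → end (x,ẋ)=(1.076711, 3.436346)

1 0.4050 0.2294 0.9751
2 0.8590 1.0767 3.4363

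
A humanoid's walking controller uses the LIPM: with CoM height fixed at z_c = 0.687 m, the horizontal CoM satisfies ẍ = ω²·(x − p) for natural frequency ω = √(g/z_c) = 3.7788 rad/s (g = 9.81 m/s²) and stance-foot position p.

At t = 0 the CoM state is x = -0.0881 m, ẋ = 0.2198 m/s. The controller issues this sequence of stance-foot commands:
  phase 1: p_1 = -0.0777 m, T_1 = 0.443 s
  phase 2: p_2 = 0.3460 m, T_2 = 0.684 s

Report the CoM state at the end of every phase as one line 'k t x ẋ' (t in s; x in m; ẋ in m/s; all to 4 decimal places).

1 0.4430 0.0433 0.5056
2 1.1270 -0.7905 -4.1700

phase 1: p=-0.0777, T=0.443, ωT=1.674008, cosh=2.760499, sinh=2.573005; start (x,ẋ)=(-0.088100, 0.219800) → end (x,ẋ)=(0.043254, 0.505640)
phase 2: p=0.3460, T=0.684, ωT=2.584699, cosh=6.667359, sinh=6.591941; start (x,ẋ)=(0.043254, 0.505640) → end (x,ẋ)=(-0.790453, -4.170012)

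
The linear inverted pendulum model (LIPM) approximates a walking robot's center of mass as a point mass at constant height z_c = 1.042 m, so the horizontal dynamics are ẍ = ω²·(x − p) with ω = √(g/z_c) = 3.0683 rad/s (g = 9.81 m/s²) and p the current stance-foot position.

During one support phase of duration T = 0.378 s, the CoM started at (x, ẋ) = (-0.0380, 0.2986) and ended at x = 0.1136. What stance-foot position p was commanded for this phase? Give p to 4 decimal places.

ωT = 3.0683·0.378 = 1.159817; cosh(ωT) = 1.751447, sinh(ωT) = 1.437904
x(T) = p + (x₀−p)·cosh(ωT) + (ẋ₀/ω)·sinh(ωT) ⇒ p·(1 − cosh) = x(T) − x₀·cosh − (ẋ₀/ω)·sinh
numerator   = 0.1136 − (-0.0380)·1.751447 − (0.2986/3.0683)·1.437904 = 0.040221
denominator = 1 − 1.751447 = -0.751447
p = 0.040221 / -0.751447 = -0.0535

p = -0.0535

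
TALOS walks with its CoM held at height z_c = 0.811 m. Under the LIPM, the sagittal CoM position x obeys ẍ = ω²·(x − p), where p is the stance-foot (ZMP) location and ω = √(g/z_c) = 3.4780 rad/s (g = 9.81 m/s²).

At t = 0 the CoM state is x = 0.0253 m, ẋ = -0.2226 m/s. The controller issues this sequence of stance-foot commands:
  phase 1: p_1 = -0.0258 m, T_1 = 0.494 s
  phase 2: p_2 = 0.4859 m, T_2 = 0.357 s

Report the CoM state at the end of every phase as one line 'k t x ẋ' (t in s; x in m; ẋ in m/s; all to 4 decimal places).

phase 1: p=-0.0258, T=0.494, ωT=1.718132, cosh=2.876754, sinh=2.697353; start (x,ẋ)=(0.025300, -0.222600) → end (x,ẋ)=(-0.051435, -0.160976)
phase 2: p=0.4859, T=0.357, ωT=1.241646, cosh=1.875107, sinh=1.586199; start (x,ẋ)=(-0.051435, -0.160976) → end (x,ẋ)=(-0.595076, -3.266215)

1 0.4940 -0.0514 -0.1610
2 0.8510 -0.5951 -3.2662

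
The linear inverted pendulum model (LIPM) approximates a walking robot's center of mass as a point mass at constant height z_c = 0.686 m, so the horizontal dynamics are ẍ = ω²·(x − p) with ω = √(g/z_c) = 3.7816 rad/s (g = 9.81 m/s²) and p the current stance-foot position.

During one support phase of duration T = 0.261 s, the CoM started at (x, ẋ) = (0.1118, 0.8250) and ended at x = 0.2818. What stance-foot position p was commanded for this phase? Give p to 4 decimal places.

ωT = 3.7816·0.261 = 0.986998; cosh(ωT) = 1.527930, sinh(ωT) = 1.155236
x(T) = p + (x₀−p)·cosh(ωT) + (ẋ₀/ω)·sinh(ωT) ⇒ p·(1 − cosh) = x(T) − x₀·cosh − (ẋ₀/ω)·sinh
numerator   = 0.2818 − (0.1118)·1.527930 − (0.8250/3.7816)·1.155236 = -0.141051
denominator = 1 − 1.527930 = -0.527930
p = -0.141051 / -0.527930 = 0.2672

p = 0.2672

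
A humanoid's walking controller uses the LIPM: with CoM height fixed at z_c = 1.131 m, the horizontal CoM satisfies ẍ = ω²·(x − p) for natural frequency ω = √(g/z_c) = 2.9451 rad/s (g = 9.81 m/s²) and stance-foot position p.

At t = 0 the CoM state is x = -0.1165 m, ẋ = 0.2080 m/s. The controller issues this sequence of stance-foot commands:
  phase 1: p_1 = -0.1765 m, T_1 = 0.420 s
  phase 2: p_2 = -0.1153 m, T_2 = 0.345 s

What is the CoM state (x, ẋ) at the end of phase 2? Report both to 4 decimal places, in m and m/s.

phase 1: p=-0.1765, T=0.420, ωT=1.236942, cosh=1.867666, sinh=1.577396; start (x,ẋ)=(-0.116500, 0.208000) → end (x,ẋ)=(0.046965, 0.667210)
phase 2: p=-0.1153, T=0.345, ωT=1.016059, cosh=1.562154, sinh=1.200135; start (x,ẋ)=(0.046965, 0.667210) → end (x,ẋ)=(0.410072, 1.615812)

x = 0.4101, ẋ = 1.6158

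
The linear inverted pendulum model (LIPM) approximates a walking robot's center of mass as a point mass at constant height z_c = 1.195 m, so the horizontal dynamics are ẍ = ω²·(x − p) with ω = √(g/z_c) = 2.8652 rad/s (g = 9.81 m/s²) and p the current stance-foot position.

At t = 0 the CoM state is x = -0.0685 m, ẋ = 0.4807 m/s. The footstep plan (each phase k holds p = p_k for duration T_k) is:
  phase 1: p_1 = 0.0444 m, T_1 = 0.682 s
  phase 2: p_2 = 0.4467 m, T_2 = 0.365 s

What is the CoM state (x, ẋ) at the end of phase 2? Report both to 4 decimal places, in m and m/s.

phase 1: p=0.0444, T=0.682, ωT=1.954066, cosh=3.599512, sinh=3.457815; start (x,ẋ)=(-0.068500, 0.480700) → end (x,ẋ)=(0.218139, 0.611748)
phase 2: p=0.4467, T=0.365, ωT=1.045798, cosh=1.598540, sinh=1.247129; start (x,ẋ)=(0.218139, 0.611748) → end (x,ẋ)=(0.347610, 0.161193)

x = 0.3476, ẋ = 0.1612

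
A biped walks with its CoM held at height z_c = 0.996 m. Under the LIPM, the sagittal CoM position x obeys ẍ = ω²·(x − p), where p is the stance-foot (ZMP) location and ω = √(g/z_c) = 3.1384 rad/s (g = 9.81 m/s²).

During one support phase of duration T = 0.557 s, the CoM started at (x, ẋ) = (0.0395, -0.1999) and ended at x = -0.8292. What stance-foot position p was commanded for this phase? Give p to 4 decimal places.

ωT = 3.1384·0.557 = 1.748089; cosh(ωT) = 2.958861, sinh(ωT) = 2.784754
x(T) = p + (x₀−p)·cosh(ωT) + (ẋ₀/ω)·sinh(ωT) ⇒ p·(1 − cosh) = x(T) − x₀·cosh − (ẋ₀/ω)·sinh
numerator   = -0.8292 − (0.0395)·2.958861 − (-0.1999/3.1384)·2.784754 = -0.768700
denominator = 1 − 2.958861 = -1.958861
p = -0.768700 / -1.958861 = 0.3924

p = 0.3924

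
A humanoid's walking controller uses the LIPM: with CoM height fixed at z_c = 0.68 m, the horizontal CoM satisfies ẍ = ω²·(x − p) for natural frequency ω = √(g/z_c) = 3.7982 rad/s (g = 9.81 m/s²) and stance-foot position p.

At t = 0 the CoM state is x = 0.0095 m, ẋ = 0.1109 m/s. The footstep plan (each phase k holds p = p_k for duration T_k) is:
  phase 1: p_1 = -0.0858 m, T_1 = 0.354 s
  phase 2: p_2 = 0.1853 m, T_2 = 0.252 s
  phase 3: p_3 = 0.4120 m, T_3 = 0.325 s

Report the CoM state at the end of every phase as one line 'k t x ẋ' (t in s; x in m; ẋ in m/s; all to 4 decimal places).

1 0.3540 0.1616 0.8744
2 0.6060 0.4055 1.2066
3 0.9310 0.8995 2.2099

phase 1: p=-0.0858, T=0.354, ωT=1.344563, cosh=2.048581, sinh=1.787928; start (x,ẋ)=(0.009500, 0.110900) → end (x,ẋ)=(0.161634, 0.874361)
phase 2: p=0.1853, T=0.252, ωT=0.957146, cosh=1.494121, sinh=1.110134; start (x,ẋ)=(0.161634, 0.874361) → end (x,ẋ)=(0.405497, 1.206612)
phase 3: p=0.4120, T=0.325, ωT=1.234415, cosh=1.863686, sinh=1.572681; start (x,ẋ)=(0.405497, 1.206612) → end (x,ẋ)=(0.899490, 2.209902)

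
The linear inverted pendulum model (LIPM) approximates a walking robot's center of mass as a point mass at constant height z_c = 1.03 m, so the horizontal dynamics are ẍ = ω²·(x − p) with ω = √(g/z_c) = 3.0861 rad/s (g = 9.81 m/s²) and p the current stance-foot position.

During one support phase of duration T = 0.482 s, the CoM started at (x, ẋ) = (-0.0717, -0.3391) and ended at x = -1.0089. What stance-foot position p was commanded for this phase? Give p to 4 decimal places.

ωT = 3.0861·0.482 = 1.487500; cosh(ωT) = 2.325977, sinh(ωT) = 2.100040
x(T) = p + (x₀−p)·cosh(ωT) + (ẋ₀/ω)·sinh(ωT) ⇒ p·(1 − cosh) = x(T) − x₀·cosh − (ẋ₀/ω)·sinh
numerator   = -1.0089 − (-0.0717)·2.325977 − (-0.3391/3.0861)·2.100040 = -0.611375
denominator = 1 − 2.325977 = -1.325977
p = -0.611375 / -1.325977 = 0.4611

p = 0.4611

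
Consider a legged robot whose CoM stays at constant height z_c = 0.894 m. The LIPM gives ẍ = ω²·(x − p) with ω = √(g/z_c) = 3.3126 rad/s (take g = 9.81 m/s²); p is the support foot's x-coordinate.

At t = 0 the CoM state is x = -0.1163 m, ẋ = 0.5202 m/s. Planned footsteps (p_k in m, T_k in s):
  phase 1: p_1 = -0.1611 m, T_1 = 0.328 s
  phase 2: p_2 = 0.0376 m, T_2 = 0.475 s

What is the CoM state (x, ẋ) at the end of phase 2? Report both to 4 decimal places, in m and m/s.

phase 1: p=-0.1611, T=0.328, ωT=1.086533, cosh=1.650682, sinh=1.313298; start (x,ẋ)=(-0.116300, 0.520200) → end (x,ẋ)=(0.119087, 1.053584)
phase 2: p=0.0376, T=0.475, ωT=1.573485, cosh=2.515375, sinh=2.308054; start (x,ẋ)=(0.119087, 1.053584) → end (x,ẋ)=(0.976654, 3.273177)

x = 0.9767, ẋ = 3.2732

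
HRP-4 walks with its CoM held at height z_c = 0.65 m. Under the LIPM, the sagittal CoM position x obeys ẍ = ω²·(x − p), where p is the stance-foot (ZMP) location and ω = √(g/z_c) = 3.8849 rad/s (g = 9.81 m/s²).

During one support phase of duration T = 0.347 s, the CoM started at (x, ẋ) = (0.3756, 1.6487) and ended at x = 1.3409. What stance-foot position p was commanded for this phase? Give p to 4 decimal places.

p = 0.1827

ωT = 3.8849·0.347 = 1.348060; cosh(ωT) = 2.054847, sinh(ωT) = 1.795103
x(T) = p + (x₀−p)·cosh(ωT) + (ẋ₀/ω)·sinh(ωT) ⇒ p·(1 − cosh) = x(T) − x₀·cosh − (ẋ₀/ω)·sinh
numerator   = 1.3409 − (0.3756)·2.054847 − (1.6487/3.8849)·1.795103 = -0.192719
denominator = 1 − 2.054847 = -1.054847
p = -0.192719 / -1.054847 = 0.1827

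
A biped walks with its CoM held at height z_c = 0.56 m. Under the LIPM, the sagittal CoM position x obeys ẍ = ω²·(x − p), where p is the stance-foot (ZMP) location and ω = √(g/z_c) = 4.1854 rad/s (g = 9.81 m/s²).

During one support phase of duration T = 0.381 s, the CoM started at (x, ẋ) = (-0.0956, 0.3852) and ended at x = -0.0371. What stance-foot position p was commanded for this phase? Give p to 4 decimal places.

ωT = 4.1854·0.381 = 1.594637; cosh(ωT) = 2.564762, sinh(ωT) = 2.361780
x(T) = p + (x₀−p)·cosh(ωT) + (ẋ₀/ω)·sinh(ωT) ⇒ p·(1 − cosh) = x(T) − x₀·cosh − (ẋ₀/ω)·sinh
numerator   = -0.0371 − (-0.0956)·2.564762 − (0.3852/4.1854)·2.361780 = -0.009273
denominator = 1 − 2.564762 = -1.564762
p = -0.009273 / -1.564762 = 0.0059

p = 0.0059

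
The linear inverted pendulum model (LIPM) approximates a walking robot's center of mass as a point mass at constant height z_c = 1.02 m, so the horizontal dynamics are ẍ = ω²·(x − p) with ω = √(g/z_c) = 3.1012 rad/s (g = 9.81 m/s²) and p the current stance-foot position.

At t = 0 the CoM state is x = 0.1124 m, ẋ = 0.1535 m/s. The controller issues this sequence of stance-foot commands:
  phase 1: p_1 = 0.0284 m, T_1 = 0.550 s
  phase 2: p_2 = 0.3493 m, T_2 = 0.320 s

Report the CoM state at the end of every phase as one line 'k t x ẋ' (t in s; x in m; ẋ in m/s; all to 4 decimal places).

1 0.5500 0.3990 1.1298
2 0.8700 0.8494 1.9126

phase 1: p=0.0284, T=0.550, ωT=1.705660, cosh=2.843335, sinh=2.661683; start (x,ẋ)=(0.112400, 0.153500) → end (x,ẋ)=(0.398985, 1.129822)
phase 2: p=0.3493, T=0.320, ωT=0.992384, cosh=1.534175, sinh=1.163483; start (x,ẋ)=(0.398985, 1.129822) → end (x,ẋ)=(0.849404, 1.912620)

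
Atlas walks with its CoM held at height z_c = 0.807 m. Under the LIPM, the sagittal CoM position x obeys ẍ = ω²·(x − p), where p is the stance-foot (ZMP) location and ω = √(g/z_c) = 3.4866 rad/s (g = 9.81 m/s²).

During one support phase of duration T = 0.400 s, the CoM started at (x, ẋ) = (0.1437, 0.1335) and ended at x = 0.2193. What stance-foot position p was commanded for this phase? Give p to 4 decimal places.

ωT = 3.4866·0.400 = 1.394640; cosh(ωT) = 2.140722, sinh(ωT) = 1.892800
x(T) = p + (x₀−p)·cosh(ωT) + (ẋ₀/ω)·sinh(ωT) ⇒ p·(1 − cosh) = x(T) − x₀·cosh − (ẋ₀/ω)·sinh
numerator   = 0.2193 − (0.1437)·2.140722 − (0.1335/3.4866)·1.892800 = -0.160796
denominator = 1 − 2.140722 = -1.140722
p = -0.160796 / -1.140722 = 0.1410

p = 0.1410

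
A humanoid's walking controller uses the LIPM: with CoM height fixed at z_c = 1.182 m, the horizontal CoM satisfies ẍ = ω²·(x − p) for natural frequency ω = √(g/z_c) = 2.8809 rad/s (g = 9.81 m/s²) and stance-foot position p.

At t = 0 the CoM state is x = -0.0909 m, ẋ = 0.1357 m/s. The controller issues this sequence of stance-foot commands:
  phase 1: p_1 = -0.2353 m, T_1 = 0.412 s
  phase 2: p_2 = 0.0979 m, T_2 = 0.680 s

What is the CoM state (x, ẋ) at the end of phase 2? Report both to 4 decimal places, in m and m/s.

x = 1.1203, ẋ = 3.0688

phase 1: p=-0.2353, T=0.412, ωT=1.186931, cosh=1.791082, sinh=1.485926; start (x,ẋ)=(-0.090900, 0.135700) → end (x,ẋ)=(0.093324, 0.861198)
phase 2: p=0.0979, T=0.680, ωT=1.959012, cosh=3.616657, sinh=3.475659; start (x,ẋ)=(0.093324, 0.861198) → end (x,ẋ)=(1.120343, 3.068841)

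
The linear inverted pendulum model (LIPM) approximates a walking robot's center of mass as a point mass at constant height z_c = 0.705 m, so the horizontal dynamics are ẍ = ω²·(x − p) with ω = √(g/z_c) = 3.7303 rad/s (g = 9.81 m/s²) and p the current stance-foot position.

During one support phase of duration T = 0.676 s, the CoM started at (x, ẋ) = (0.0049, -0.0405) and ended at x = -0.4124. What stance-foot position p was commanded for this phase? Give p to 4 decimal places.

p = 0.0714

ωT = 3.7303·0.676 = 2.521683; cosh(ωT) = 6.264927, sinh(ωT) = 6.184602
x(T) = p + (x₀−p)·cosh(ωT) + (ẋ₀/ω)·sinh(ωT) ⇒ p·(1 − cosh) = x(T) − x₀·cosh − (ẋ₀/ω)·sinh
numerator   = -0.4124 − (0.0049)·6.264927 − (-0.0405/3.7303)·6.184602 = -0.375952
denominator = 1 − 6.264927 = -5.264927
p = -0.375952 / -5.264927 = 0.0714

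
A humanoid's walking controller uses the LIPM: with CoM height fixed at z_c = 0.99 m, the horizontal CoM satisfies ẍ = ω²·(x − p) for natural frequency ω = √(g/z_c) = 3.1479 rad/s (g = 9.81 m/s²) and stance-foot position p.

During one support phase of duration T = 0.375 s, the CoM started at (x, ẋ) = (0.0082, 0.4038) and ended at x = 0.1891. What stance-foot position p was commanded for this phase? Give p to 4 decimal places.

ωT = 3.1479·0.375 = 1.180462; cosh(ωT) = 1.781508, sinh(ωT) = 1.474372
x(T) = p + (x₀−p)·cosh(ωT) + (ẋ₀/ω)·sinh(ωT) ⇒ p·(1 − cosh) = x(T) − x₀·cosh − (ẋ₀/ω)·sinh
numerator   = 0.1891 − (0.0082)·1.781508 − (0.4038/3.1479)·1.474372 = -0.014635
denominator = 1 − 1.781508 = -0.781508
p = -0.014635 / -0.781508 = 0.0187

p = 0.0187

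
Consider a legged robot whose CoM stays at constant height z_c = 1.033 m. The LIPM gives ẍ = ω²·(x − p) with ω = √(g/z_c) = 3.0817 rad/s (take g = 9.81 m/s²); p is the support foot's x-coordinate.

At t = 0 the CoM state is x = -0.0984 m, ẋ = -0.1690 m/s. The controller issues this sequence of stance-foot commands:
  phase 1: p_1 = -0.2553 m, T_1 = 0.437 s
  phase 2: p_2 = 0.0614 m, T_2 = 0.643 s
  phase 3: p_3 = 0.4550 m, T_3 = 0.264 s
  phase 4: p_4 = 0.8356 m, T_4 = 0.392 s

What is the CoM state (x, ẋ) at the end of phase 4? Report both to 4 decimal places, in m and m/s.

phase 1: p=-0.2553, T=0.437, ωT=1.346703, cosh=2.052412, sinh=1.792316; start (x,ẋ)=(-0.098400, -0.169000) → end (x,ẋ)=(-0.031567, 0.519761)
phase 2: p=0.0614, T=0.643, ωT=1.981533, cosh=3.695857, sinh=3.557999; start (x,ẋ)=(-0.031567, 0.519761) → end (x,ẋ)=(0.317901, 0.901608)
phase 3: p=0.4550, T=0.264, ωT=0.813569, cosh=1.349609, sinh=0.906336; start (x,ẋ)=(0.317901, 0.901608) → end (x,ẋ)=(0.535135, 0.833894)
phase 4: p=0.8356, T=0.392, ωT=1.208026, cosh=1.822830, sinh=1.524043; start (x,ẋ)=(0.535135, 0.833894) → end (x,ẋ)=(0.700303, 0.108872)

x = 0.7003, ẋ = 0.1089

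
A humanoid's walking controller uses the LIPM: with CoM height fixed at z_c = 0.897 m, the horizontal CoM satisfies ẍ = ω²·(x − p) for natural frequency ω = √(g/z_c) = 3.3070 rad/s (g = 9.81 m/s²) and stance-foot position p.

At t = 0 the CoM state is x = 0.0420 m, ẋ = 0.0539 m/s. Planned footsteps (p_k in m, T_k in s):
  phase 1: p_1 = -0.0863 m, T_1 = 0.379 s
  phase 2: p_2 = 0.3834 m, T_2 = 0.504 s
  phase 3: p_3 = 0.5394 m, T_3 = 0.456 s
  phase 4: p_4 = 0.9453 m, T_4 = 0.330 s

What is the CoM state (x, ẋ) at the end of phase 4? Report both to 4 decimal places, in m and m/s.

phase 1: p=-0.0863, T=0.379, ωT=1.253353, cosh=1.893806, sinh=1.608260; start (x,ẋ)=(0.042000, 0.053900) → end (x,ẋ)=(0.182888, 0.784442)
phase 2: p=0.3834, T=0.504, ωT=1.666728, cosh=2.741839, sinh=2.552975; start (x,ẋ)=(0.182888, 0.784442) → end (x,ẋ)=(0.439210, 0.457952)
phase 3: p=0.5394, T=0.456, ωT=1.507992, cosh=2.369502, sinh=2.148148; start (x,ẋ)=(0.439210, 0.457952) → end (x,ẋ)=(0.599475, 0.373378)
phase 4: p=0.9453, T=0.330, ωT=1.091310, cosh=1.656975, sinh=1.321198; start (x,ẋ)=(0.599475, 0.373378) → end (x,ẋ)=(0.521447, -0.892303)

x = 0.5214, ẋ = -0.8923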